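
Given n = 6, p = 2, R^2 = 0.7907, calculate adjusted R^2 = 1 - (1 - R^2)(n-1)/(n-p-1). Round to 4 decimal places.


Adjusted R^2 = 1 - (1 - R^2) * (n-1)/(n-p-1).
(1 - R^2) = 0.2093.
(n-1)/(n-p-1) = 5/3.
(1 - R^2) * (n-1) = 0.2093 * 5 = 1.0465.
Divide by (n-p-1): 1.0465 / 3 = 0.3488.
Adj R^2 = 1 - 0.3488 = 0.6512.

0.6512


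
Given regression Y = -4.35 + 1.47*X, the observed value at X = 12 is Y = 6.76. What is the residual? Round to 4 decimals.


Fitted value at X = 12 is yhat = -4.35 + 1.47*12 = 13.2900.
Residual = 6.76 - 13.2900 = -6.5300.

-6.5300


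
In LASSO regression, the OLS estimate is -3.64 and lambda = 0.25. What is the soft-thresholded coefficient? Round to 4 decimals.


Check: |-3.64| = 3.64 vs lambda = 0.25.
Since |beta| > lambda, coefficient = sign(beta)*(|beta| - lambda) = -3.3900.
Soft-thresholded coefficient = -3.3900.

-3.3900


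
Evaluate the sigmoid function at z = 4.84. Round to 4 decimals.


First, exp(-4.8400) = 0.0079.
Then sigma(z) = 1/(1 + 0.0079) = 0.9922.

0.9922


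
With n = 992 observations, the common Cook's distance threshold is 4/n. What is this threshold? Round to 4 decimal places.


The threshold is 4/n.
4/992 = 0.0040.

0.0040


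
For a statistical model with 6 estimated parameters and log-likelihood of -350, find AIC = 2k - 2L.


Compute:
2k = 2*6 = 12.
-2*loglik = -2*(-350) = 700.
AIC = 12 + 700 = 712.

712


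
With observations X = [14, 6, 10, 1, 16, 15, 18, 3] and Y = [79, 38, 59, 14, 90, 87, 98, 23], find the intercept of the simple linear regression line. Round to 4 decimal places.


First find the slope: b1 = 5.0826.
Means: xbar = 10.3750, ybar = 61.0000.
b0 = ybar - b1 * xbar = 61.0000 - 5.0826 * 10.3750 = 8.2676.

8.2676


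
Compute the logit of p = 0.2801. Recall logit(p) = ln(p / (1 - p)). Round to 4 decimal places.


Compute the odds: 0.2801/0.7199 = 0.3891.
Take the natural log: ln(0.3891) = -0.9440.

-0.9440


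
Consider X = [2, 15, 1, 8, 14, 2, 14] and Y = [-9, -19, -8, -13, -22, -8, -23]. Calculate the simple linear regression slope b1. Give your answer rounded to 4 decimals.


The sample means are xbar = 8.0000 and ybar = -14.5714.
Compute S_xx = 242.0000 and S_xy = -245.0000.
Slope b1 = S_xy / S_xx = -245.0000 / 242.0000 = -1.0124.

-1.0124


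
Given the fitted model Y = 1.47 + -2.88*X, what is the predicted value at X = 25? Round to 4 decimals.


Predicted value:
Y = 1.47 + (-2.88)(25) = 1.47 + -72.0000 = -70.5300.

-70.5300


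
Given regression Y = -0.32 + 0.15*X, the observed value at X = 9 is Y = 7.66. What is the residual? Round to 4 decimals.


Predicted = -0.32 + 0.15 * 9 = 1.0300.
Residual = 7.66 - 1.0300 = 6.6300.

6.6300


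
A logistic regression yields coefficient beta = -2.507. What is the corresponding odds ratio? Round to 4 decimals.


Odds ratio = exp(beta) = exp(-2.507).
= 0.0815.

0.0815


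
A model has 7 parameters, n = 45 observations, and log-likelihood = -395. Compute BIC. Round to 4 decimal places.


k * ln(n) = 7 * ln(45) = 7 * 3.806662 = 26.646634.
-2 * loglik = -2 * (-395) = 790.
BIC = 26.646634 + 790 = 816.646634, which rounds to 816.6466.

816.6466


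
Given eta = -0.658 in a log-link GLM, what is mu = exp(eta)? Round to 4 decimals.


mu = exp(eta) = exp(-0.658).
= 0.5179.

0.5179


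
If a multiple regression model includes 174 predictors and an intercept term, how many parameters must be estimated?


Each predictor gets one coefficient, plus one intercept.
Total parameters = 174 + 1 = 175.

175


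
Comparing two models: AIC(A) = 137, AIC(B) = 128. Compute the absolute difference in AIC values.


|AIC_A - AIC_B| = |137 - 128| = 9.
Model B is preferred (lower AIC).

9


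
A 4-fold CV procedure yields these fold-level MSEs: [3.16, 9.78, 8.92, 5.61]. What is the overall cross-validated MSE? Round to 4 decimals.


Sum of fold MSEs = 27.4700.
Average = 27.4700 / 4 = 6.8675.

6.8675


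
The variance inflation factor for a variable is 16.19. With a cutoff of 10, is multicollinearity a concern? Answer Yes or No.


Compare VIF = 16.19 to the threshold of 10.
16.19 >= 10, so the answer is Yes.

Yes


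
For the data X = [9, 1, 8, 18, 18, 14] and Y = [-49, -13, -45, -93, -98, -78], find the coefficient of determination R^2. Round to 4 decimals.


Fit the OLS line: b0 = -6.7234, b1 = -4.9362.
SSres = 25.1064.
SStot = 5369.3333.
R^2 = 1 - 25.1064/5369.3333 = 0.9953.

0.9953


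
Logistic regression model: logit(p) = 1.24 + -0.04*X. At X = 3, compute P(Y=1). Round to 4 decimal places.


Compute z = 1.24 + (-0.04)(3) = 1.1200.
exp(-z) = 0.3263.
P = 1/(1 + 0.3263) = 0.7540.

0.7540


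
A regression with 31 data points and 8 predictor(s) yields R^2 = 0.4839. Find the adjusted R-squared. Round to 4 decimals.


Plug in: Adj R^2 = 1 - (1 - 0.4839) * 30/22.
= 1 - 0.5161 * 30/22
= 1 - 15.4830 / 22
= 1 - 0.7038 = 0.2962.

0.2962


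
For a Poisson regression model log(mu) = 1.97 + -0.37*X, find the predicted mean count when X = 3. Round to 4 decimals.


eta = 1.97 + -0.37 * 3 = 0.8600.
mu = exp(0.8600) = 2.3632.

2.3632


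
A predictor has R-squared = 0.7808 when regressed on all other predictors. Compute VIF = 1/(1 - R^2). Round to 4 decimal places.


Denominator: 1 - 0.7808 = 0.2192.
VIF = 1 / 0.2192 = 4.5620.

4.5620


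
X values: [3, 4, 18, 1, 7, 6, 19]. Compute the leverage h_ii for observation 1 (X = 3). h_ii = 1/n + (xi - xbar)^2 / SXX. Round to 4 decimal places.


Mean of X: xbar = 8.2857.
SXX = 315.4286.
For X = 3: h = 1/7 + (3 - 8.2857)^2/315.4286 = 0.2314.

0.2314


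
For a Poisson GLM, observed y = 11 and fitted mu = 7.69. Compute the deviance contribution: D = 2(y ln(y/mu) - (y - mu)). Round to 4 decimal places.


Compute y*ln(y/mu) = 11*ln(11/7.69) = 11*0.357974 = 3.937714.
y - mu = 3.31.
D = 2*(3.937714 - (3.31)) = 1.255428, which rounds to 1.2554.

1.2554


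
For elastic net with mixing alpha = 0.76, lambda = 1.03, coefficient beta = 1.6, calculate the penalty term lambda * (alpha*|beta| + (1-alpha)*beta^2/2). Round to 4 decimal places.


Compute:
L1 = 0.76 * 1.6 = 1.2160.
L2 = 0.24 * 1.6^2 / 2 = 0.3072.
Penalty = 1.03 * (1.2160 + 0.3072) = 1.5689.

1.5689


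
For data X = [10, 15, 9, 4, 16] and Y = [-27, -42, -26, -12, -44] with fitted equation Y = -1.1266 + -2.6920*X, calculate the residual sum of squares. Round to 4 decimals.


Predicted values from Y = -1.1266 + -2.6920*X.
Residuals: [1.0466, -0.4934, -0.6454, -0.1054, 0.1986].
SSres = 1.8059.

1.8059


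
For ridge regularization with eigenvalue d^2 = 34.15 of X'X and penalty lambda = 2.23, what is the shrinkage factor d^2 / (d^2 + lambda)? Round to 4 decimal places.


Denominator = d^2 + lambda = 34.15 + 2.23 = 36.3800.
Shrinkage = 34.15 / 36.3800 = 0.9387.

0.9387


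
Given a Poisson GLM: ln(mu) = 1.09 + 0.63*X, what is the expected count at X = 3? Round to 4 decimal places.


Compute eta = 1.09 + 0.63 * 3 = 2.9800.
Apply inverse link: mu = e^2.9800 = 19.6878.

19.6878


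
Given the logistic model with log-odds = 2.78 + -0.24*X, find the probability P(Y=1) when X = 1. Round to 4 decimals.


Compute z = 2.78 + (-0.24)(1) = 2.5400.
exp(-z) = 0.0789.
P = 1/(1 + 0.0789) = 0.9269.

0.9269


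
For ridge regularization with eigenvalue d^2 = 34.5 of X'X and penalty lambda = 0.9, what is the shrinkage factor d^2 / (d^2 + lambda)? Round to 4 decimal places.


Compute the denominator: 34.5 + 0.9 = 35.4000.
Shrinkage factor = 34.5 / 35.4000 = 0.9746.

0.9746


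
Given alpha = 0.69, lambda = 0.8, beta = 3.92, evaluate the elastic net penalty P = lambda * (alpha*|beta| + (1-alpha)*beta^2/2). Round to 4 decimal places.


Compute:
L1 = 0.69 * 3.92 = 2.7048.
L2 = 0.31 * 3.92^2 / 2 = 2.3818.
Penalty = 0.8 * (2.7048 + 2.3818) = 4.0693.

4.0693


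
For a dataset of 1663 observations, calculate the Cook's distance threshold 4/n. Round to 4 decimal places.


The threshold is 4/n.
4/1663 = 0.0024.

0.0024


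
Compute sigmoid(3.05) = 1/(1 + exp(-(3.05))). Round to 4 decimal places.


Compute exp(-3.0500) = 0.0474.
Sigmoid = 1 / (1 + 0.0474) = 1 / 1.0474 = 0.9548.

0.9548


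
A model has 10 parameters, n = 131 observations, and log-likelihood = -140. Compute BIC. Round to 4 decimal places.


k * ln(n) = 10 * ln(131) = 10 * 4.875197 = 48.751970.
-2 * loglik = -2 * (-140) = 280.
BIC = 48.751970 + 280 = 328.751970, which rounds to 328.7520.

328.7520


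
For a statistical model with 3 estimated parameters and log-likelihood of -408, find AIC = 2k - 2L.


AIC = 2k - 2*loglik = 2(3) - 2(-408).
= 6 + 816 = 822.

822


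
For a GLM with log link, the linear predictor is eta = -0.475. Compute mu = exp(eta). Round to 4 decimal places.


Apply the inverse link:
mu = e^-0.475 = 0.6219.

0.6219


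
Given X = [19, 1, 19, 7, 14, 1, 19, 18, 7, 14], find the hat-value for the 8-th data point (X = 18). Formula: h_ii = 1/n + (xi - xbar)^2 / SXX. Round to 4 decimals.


Compute xbar = 11.9000 with n = 10 observations.
SXX = 482.9000.
Leverage = 1/10 + (18 - 11.9000)^2/482.9000 = 0.1771.

0.1771


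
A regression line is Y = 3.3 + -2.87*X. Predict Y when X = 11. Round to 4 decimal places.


Predicted value:
Y = 3.3 + (-2.87)(11) = 3.3 + -31.5700 = -28.2700.

-28.2700


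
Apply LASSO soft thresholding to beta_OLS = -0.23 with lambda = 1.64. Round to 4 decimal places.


|beta_OLS| = 0.23.
lambda = 1.64.
Since |beta| <= lambda, the coefficient is set to 0.
Result = 0.0000.

0.0000


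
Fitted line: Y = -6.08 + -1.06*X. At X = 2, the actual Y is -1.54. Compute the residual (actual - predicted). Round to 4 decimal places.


Predicted = -6.08 + -1.06 * 2 = -8.2000.
Residual = -1.54 - -8.2000 = 6.6600.

6.6600


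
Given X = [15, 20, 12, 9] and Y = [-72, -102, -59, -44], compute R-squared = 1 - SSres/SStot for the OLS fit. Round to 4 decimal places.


Fit the OLS line: b0 = 4.1439, b1 = -5.2424.
SSres = 8.8712.
SStot = 1822.7500.
R^2 = 1 - 8.8712/1822.7500 = 0.9951.

0.9951


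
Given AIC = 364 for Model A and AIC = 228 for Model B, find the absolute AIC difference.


|AIC_A - AIC_B| = |364 - 228| = 136.
Model B is preferred (lower AIC).

136


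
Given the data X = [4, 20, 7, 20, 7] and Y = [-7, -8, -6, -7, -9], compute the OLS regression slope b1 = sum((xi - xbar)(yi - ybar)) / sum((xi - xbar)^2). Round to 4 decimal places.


First compute the means: xbar = 11.6000, ybar = -7.4000.
Then S_xx = sum((xi - xbar)^2) = 241.2000.
S_xy = sum((xi - xbar)(yi - ybar)) = -3.8000.
b1 = S_xy / S_xx = -3.8000 / 241.2000 = -0.0158.

-0.0158


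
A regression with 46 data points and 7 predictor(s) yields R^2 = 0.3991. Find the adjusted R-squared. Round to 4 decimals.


Using the formula:
(1 - 0.3991) = 0.6009.
Multiply by 45/38: 0.6009 * 45 = 27.0405, then 27.0405 / 38 = 0.7116.
Adj R^2 = 1 - 0.7116 = 0.2884.

0.2884


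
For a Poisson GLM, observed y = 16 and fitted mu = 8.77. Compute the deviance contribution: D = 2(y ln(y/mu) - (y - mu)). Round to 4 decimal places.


y/mu = 16/8.77 = 1.824401 (approx.), and ln(16/8.77) = 0.601252.
y * ln(y/mu) = 16 * 0.601252 = 9.620032.
y - mu = 7.23.
D = 2 * (9.620032 - 7.23) = 4.780064, which rounds to 4.7801.

4.7801


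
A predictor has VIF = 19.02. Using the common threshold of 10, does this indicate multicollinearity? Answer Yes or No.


The threshold is 10.
VIF = 19.02 is >= 10.
Multicollinearity indication: Yes.

Yes


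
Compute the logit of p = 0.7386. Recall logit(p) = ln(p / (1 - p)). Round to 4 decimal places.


1 - p = 0.2614.
p/(1-p) = 2.8256.
logit = ln(2.8256) = 1.0387.

1.0387


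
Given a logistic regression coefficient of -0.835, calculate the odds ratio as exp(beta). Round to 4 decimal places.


Odds ratio = exp(beta) = exp(-0.835).
= 0.4339.

0.4339


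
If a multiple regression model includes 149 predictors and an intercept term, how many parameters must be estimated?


Each predictor gets one coefficient, plus one intercept.
Total parameters = 149 + 1 = 150.

150


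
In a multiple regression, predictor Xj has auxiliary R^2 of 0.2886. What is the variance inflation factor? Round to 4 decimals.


VIF = 1 / (1 - 0.2886).
= 1 / 0.7114 = 1.4057.

1.4057


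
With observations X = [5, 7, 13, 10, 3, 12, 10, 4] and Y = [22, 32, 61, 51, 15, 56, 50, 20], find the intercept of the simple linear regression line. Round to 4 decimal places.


Compute b1 = 4.7800 from the OLS formula.
With xbar = 8.0000 and ybar = 38.3750, the intercept is:
b0 = 38.3750 - 4.7800 * 8.0000 = 0.1350.

0.1350


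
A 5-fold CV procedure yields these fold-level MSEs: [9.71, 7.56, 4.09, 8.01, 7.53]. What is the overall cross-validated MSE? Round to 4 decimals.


Sum of fold MSEs = 36.9000.
Average = 36.9000 / 5 = 7.3800.

7.3800


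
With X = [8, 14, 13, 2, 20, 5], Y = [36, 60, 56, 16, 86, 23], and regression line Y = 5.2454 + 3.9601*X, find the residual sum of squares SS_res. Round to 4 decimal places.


Predicted values from Y = 5.2454 + 3.9601*X.
Residuals: [-0.9262, -0.6868, -0.7267, 2.8344, 1.5526, -2.0459].
SSres = 16.4877.

16.4877


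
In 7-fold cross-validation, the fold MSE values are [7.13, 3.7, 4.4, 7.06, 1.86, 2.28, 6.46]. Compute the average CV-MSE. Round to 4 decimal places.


Add all fold MSEs: 32.8900.
Divide by k = 7: 32.8900/7 = 4.6986.

4.6986


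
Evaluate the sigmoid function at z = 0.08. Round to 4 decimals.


Compute exp(-0.0800) = 0.9231.
Sigmoid = 1 / (1 + 0.9231) = 1 / 1.9231 = 0.5200.

0.5200


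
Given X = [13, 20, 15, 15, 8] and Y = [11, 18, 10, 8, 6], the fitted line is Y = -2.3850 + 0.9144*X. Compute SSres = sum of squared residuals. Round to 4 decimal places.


Predicted values from Y = -2.3850 + 0.9144*X.
Residuals: [1.4978, 2.0970, -1.3310, -3.3310, 1.0698].
SSres = 20.6524.

20.6524


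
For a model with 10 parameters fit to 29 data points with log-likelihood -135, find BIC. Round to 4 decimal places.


Compute k*ln(n) = 10*ln(29) = 10*3.367296 = 33.672960.
Then -2*loglik = 270.
BIC = 33.672960 + 270 = 303.672960, which rounds to 303.6730.

303.6730


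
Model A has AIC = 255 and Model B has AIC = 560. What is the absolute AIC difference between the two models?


|AIC_A - AIC_B| = |255 - 560| = 305.
Model A is preferred (lower AIC).

305


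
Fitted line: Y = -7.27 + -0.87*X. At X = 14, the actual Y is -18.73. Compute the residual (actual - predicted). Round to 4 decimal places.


Fitted value at X = 14 is yhat = -7.27 + -0.87*14 = -19.4500.
Residual = -18.73 - -19.4500 = 0.7200.

0.7200


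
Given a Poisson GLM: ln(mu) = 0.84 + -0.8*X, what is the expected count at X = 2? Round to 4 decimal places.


Linear predictor: eta = 0.84 + (-0.8)(2) = -0.7600.
Expected count: mu = exp(-0.7600) = 0.4677.

0.4677


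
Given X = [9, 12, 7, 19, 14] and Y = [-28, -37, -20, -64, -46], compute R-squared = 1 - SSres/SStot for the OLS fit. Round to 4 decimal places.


After computing the OLS fit (b0=5.5553, b1=-3.6521):
SSres = 2.2926, SStot = 1160.0000.
R^2 = 1 - 2.2926/1160.0000 = 0.9980.

0.9980


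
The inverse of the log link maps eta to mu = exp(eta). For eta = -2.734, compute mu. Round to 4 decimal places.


Apply the inverse link:
mu = e^-2.734 = 0.0650.

0.0650


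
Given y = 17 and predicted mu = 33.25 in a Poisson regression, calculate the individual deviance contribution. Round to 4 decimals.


First: ln(17/33.25) = -0.670841.
Then: 17 * -0.670841 = -11.404297.
y - mu = 17 - 33.25 = -16.25.
D = 2(-11.404297 - -16.25) = 9.691406, which rounds to 9.6914.

9.6914


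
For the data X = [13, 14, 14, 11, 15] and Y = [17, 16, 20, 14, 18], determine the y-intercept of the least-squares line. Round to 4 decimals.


Compute b1 = 1.0870 from the OLS formula.
With xbar = 13.4000 and ybar = 17.0000, the intercept is:
b0 = 17.0000 - 1.0870 * 13.4000 = 2.4348.

2.4348


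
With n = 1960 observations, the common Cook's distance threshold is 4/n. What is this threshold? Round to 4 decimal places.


Using the rule of thumb:
Threshold = 4 / 1960 = 0.0020.

0.0020


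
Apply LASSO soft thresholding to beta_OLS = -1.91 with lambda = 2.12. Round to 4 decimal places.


|beta_OLS| = 1.91.
lambda = 2.12.
Since |beta| <= lambda, the coefficient is set to 0.
Result = 0.0000.

0.0000


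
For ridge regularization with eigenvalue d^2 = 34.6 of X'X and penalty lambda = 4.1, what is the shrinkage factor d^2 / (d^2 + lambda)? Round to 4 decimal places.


Denominator = d^2 + lambda = 34.6 + 4.1 = 38.7000.
Shrinkage = 34.6 / 38.7000 = 0.8941.

0.8941


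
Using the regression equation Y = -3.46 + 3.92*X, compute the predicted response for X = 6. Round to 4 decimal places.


Substitute X = 6 into the equation:
Y = -3.46 + 3.92 * 6 = -3.46 + 23.5200 = 20.0600.

20.0600


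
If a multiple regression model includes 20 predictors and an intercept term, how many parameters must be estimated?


Total coefficients = number of predictors + 1 (for the intercept).
= 20 + 1 = 21.

21


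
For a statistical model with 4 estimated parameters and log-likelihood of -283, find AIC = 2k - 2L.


Compute:
2k = 2*4 = 8.
-2*loglik = -2*(-283) = 566.
AIC = 8 + 566 = 574.

574


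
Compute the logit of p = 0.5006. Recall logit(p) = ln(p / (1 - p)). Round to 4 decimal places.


1 - p = 0.4994.
p/(1-p) = 1.0024.
logit = ln(1.0024) = 0.0024.

0.0024


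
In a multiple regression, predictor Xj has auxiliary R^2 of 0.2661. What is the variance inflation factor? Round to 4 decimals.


Using VIF = 1/(1 - R^2_j):
1 - 0.2661 = 0.7339.
VIF = 1.3626.

1.3626


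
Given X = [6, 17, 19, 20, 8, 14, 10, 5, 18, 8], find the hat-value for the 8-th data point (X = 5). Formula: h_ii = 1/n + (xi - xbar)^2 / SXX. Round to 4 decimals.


Mean of X: xbar = 12.5000.
SXX = 296.5000.
For X = 5: h = 1/10 + (5 - 12.5000)^2/296.5000 = 0.2897.

0.2897


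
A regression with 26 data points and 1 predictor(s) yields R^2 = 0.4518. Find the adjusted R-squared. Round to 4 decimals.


Plug in: Adj R^2 = 1 - (1 - 0.4518) * 25/24.
= 1 - 0.5482 * 25/24
= 1 - 13.7050 / 24
= 1 - 0.5710 = 0.4290.

0.4290


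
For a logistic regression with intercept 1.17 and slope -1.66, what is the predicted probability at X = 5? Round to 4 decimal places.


Linear predictor: z = 1.17 + -1.66 * 5 = -7.1300.
P = 1/(1 + exp(7.1300)) = 1/(1 + 1248.8770) = 0.0008.

0.0008


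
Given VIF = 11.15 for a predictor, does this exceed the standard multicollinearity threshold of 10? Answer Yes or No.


The threshold is 10.
VIF = 11.15 is >= 10.
Multicollinearity indication: Yes.

Yes


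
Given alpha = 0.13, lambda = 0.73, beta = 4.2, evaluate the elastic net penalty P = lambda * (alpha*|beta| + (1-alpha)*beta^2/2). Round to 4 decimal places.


alpha * |beta| = 0.13 * 4.2 = 0.5460.
(1-alpha) * beta^2/2 = 0.87 * 17.6400/2 = 7.6734.
Total = 0.73 * (0.5460 + 7.6734) = 6.0002.

6.0002


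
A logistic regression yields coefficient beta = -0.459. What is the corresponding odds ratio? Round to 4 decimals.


The odds ratio is computed as:
OR = e^(-0.459) = 0.6319.

0.6319


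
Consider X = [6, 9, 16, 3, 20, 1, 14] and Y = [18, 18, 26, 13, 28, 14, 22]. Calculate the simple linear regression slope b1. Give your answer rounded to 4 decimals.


The sample means are xbar = 9.8571 and ybar = 19.8571.
Compute S_xx = 298.8571 and S_xy = 236.8571.
Slope b1 = S_xy / S_xx = 236.8571 / 298.8571 = 0.7925.

0.7925


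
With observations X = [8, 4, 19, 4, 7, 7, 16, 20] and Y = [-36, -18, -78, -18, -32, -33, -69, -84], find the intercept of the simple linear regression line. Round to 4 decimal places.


First find the slope: b1 = -4.0374.
Means: xbar = 10.6250, ybar = -46.0000.
b0 = ybar - b1 * xbar = -46.0000 - -4.0374 * 10.6250 = -3.1031.

-3.1031


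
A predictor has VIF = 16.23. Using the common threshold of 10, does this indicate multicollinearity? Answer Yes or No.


Compare VIF = 16.23 to the threshold of 10.
16.23 >= 10, so the answer is Yes.

Yes


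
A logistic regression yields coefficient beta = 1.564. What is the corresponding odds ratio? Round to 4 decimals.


Odds ratio = exp(beta) = exp(1.564).
= 4.7779.

4.7779


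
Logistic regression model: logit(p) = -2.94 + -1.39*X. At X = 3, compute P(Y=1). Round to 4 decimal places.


Compute z = -2.94 + (-1.39)(3) = -7.1100.
exp(-z) = 1224.1475.
P = 1/(1 + 1224.1475) = 0.0008.

0.0008


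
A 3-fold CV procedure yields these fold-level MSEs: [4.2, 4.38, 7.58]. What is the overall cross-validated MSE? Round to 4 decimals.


Total MSE across folds = 16.1600.
CV-MSE = 16.1600/3 = 5.3867.

5.3867


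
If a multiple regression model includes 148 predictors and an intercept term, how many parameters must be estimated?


Including the intercept, the model has 148 predictor coefficients + 1 intercept.
Total = 149.

149


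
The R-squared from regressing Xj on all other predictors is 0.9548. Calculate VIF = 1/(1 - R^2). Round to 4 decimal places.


Denominator: 1 - 0.9548 = 0.0452.
VIF = 1 / 0.0452 = 22.1239.

22.1239


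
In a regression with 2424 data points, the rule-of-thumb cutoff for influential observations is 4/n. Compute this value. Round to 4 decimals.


Cook's distance cutoff = 4/n = 4/2424.
= 0.0017.

0.0017


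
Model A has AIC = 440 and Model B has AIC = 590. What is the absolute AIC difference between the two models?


|AIC_A - AIC_B| = |440 - 590| = 150.
Model A is preferred (lower AIC).

150


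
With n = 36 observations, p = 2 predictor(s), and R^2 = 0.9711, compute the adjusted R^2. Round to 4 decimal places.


Using the formula:
(1 - 0.9711) = 0.0289.
Multiply by 35/33: 0.0289 * 35 = 1.0115, then 1.0115 / 33 = 0.0307.
Adj R^2 = 1 - 0.0307 = 0.9693.

0.9693


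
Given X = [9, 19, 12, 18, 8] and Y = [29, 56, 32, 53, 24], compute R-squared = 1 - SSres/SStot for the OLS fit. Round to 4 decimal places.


The fitted line is Y = 1.0233 + 2.8619*X.
SSres = 16.8385, SStot = 858.8000.
R^2 = 1 - SSres/SStot = 0.9804.

0.9804


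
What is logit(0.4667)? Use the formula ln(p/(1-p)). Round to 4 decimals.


1 - p = 0.5333.
p/(1-p) = 0.8751.
logit = ln(0.8751) = -0.1334.

-0.1334


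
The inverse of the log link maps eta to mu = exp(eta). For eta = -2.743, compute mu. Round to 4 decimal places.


The inverse log link gives:
mu = exp(-2.743) = 0.0644.

0.0644


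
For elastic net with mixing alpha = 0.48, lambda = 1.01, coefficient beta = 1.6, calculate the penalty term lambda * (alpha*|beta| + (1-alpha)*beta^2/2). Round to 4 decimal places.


Compute:
L1 = 0.48 * 1.6 = 0.7680.
L2 = 0.52 * 1.6^2 / 2 = 0.6656.
Penalty = 1.01 * (0.7680 + 0.6656) = 1.4479.

1.4479


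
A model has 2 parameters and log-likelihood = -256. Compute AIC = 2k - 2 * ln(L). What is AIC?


AIC = 2k - 2*loglik = 2(2) - 2(-256).
= 4 + 512 = 516.

516


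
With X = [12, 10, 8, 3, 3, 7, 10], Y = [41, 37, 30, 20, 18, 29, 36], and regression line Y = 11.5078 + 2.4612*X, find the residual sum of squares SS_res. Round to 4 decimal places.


Compute predicted values, then residuals = yi - yhat_i.
Residuals: [-0.0422, 0.8802, -1.1974, 1.1086, -0.8914, 0.2638, -0.1198].
SSres = sum(residual^2) = 4.3178.

4.3178


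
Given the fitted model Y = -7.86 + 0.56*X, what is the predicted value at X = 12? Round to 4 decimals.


Substitute X = 12 into the equation:
Y = -7.86 + 0.56 * 12 = -7.86 + 6.7200 = -1.1400.

-1.1400


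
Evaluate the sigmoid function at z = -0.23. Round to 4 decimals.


Compute exp(0.2300) = 1.2586.
Sigmoid = 1 / (1 + 1.2586) = 1 / 2.2586 = 0.4428.

0.4428


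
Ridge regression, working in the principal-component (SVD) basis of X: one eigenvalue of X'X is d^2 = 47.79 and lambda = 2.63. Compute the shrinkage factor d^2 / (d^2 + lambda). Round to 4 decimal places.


Denominator = d^2 + lambda = 47.79 + 2.63 = 50.4200.
Shrinkage = 47.79 / 50.4200 = 0.9478.

0.9478


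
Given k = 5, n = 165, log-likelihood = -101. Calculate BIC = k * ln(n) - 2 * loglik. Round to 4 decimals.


k * ln(n) = 5 * ln(165) = 5 * 5.105945 = 25.529725.
-2 * loglik = -2 * (-101) = 202.
BIC = 25.529725 + 202 = 227.529725, which rounds to 227.5297.

227.5297


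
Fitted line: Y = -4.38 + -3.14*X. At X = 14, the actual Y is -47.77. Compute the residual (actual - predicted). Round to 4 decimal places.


Predicted = -4.38 + -3.14 * 14 = -48.3400.
Residual = -47.77 - -48.3400 = 0.5700.

0.5700


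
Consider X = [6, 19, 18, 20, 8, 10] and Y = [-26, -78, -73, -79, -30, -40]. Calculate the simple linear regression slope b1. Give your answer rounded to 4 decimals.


First compute the means: xbar = 13.5000, ybar = -54.3333.
Then S_xx = sum((xi - xbar)^2) = 191.5000.
S_xy = sum((xi - xbar)(yi - ybar)) = -771.0000.
b1 = S_xy / S_xx = -771.0000 / 191.5000 = -4.0261.

-4.0261


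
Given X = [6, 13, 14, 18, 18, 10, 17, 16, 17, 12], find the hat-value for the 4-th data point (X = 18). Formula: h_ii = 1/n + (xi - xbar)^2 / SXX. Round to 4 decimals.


n = 10, xbar = 14.1000.
SXX = sum((xi - xbar)^2) = 138.9000.
h = 1/10 + (18 - 14.1000)^2 / 138.9000 = 0.2095.

0.2095


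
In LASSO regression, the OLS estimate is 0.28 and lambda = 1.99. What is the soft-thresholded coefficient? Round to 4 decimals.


|beta_OLS| = 0.28.
lambda = 1.99.
Since |beta| <= lambda, the coefficient is set to 0.
Result = 0.0000.

0.0000


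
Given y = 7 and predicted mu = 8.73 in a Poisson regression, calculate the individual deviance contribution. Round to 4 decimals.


First: ln(7/8.73) = -0.220855.
Then: 7 * -0.220855 = -1.545985.
y - mu = 7 - 8.73 = -1.73.
D = 2(-1.545985 - -1.73) = 0.368030, which rounds to 0.3680.

0.3680


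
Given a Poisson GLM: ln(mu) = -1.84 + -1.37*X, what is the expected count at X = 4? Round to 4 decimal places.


Compute eta = -1.84 + -1.37 * 4 = -7.3200.
Apply inverse link: mu = e^-7.3200 = 0.0007.

0.0007


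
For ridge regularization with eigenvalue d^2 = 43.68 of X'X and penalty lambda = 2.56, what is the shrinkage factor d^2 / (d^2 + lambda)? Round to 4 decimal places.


Compute the denominator: 43.68 + 2.56 = 46.2400.
Shrinkage factor = 43.68 / 46.2400 = 0.9446.

0.9446


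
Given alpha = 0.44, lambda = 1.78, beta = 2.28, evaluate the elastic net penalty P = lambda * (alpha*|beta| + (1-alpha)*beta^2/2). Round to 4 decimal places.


alpha * |beta| = 0.44 * 2.28 = 1.0032.
(1-alpha) * beta^2/2 = 0.56 * 5.1984/2 = 1.4556.
Total = 1.78 * (1.0032 + 1.4556) = 4.3766.

4.3766


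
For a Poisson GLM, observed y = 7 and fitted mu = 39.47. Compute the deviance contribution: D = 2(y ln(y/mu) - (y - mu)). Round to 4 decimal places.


Compute y*ln(y/mu) = 7*ln(7/39.47) = 7*-1.729631 = -12.107417.
y - mu = -32.47.
D = 2*(-12.107417 - (-32.47)) = 40.725166, which rounds to 40.7252.

40.7252


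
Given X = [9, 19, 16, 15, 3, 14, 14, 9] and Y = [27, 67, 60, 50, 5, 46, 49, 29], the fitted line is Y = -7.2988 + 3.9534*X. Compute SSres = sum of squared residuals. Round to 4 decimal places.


Compute predicted values, then residuals = yi - yhat_i.
Residuals: [-1.2818, -0.8158, 4.0444, -2.0022, 0.4386, -2.0488, 0.9512, 0.7182].
SSres = sum(residual^2) = 28.4851.

28.4851


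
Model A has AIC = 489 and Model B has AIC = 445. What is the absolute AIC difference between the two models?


Compute |489 - 445| = 44.
Model B has the smaller AIC.

44


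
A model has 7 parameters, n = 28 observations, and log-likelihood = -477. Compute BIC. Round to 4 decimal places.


k * ln(n) = 7 * ln(28) = 7 * 3.332205 = 23.325435.
-2 * loglik = -2 * (-477) = 954.
BIC = 23.325435 + 954 = 977.325435, which rounds to 977.3254.

977.3254


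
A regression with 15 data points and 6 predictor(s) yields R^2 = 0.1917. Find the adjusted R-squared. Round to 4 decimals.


Adjusted R^2 = 1 - (1 - R^2) * (n-1)/(n-p-1).
(1 - R^2) = 0.8083.
(n-1)/(n-p-1) = 14/8.
(1 - R^2) * (n-1) = 0.8083 * 14 = 11.3162.
Divide by (n-p-1): 11.3162 / 8 = 1.4145.
Adj R^2 = 1 - 1.4145 = -0.4145.

-0.4145


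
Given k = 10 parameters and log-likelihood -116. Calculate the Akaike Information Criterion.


AIC = 2k - 2*loglik = 2(10) - 2(-116).
= 20 + 232 = 252.

252


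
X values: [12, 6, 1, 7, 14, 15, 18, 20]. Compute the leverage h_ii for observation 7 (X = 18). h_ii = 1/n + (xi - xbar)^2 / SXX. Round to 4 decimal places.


n = 8, xbar = 11.6250.
SXX = sum((xi - xbar)^2) = 293.8750.
h = 1/8 + (18 - 11.6250)^2 / 293.8750 = 0.2633.

0.2633


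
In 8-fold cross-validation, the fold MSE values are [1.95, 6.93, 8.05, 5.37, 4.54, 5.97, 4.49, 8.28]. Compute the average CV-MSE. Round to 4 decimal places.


Sum of fold MSEs = 45.5800.
Average = 45.5800 / 8 = 5.6975.

5.6975


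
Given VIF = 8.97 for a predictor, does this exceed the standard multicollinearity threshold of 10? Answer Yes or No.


The threshold is 10.
VIF = 8.97 is < 10.
Multicollinearity indication: No.

No


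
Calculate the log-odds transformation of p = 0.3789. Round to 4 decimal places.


Compute the odds: 0.3789/0.6211 = 0.6100.
Take the natural log: ln(0.6100) = -0.4942.

-0.4942


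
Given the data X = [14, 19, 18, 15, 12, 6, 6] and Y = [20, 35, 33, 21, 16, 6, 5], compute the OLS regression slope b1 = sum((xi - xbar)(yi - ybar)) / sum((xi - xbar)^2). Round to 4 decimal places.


The sample means are xbar = 12.8571 and ybar = 19.4286.
Compute S_xx = 164.8571 and S_xy = 363.4286.
Slope b1 = S_xy / S_xx = 363.4286 / 164.8571 = 2.2045.

2.2045


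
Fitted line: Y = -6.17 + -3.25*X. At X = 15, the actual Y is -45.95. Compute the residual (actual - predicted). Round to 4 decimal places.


Fitted value at X = 15 is yhat = -6.17 + -3.25*15 = -54.9200.
Residual = -45.95 - -54.9200 = 8.9700.

8.9700


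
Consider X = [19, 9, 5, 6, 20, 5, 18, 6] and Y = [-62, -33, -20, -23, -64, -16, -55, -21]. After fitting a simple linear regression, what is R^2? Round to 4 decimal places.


Fit the OLS line: b0 = -3.9219, b1 = -2.9844.
SSres = 25.4219.
SStot = 2875.5000.
R^2 = 1 - 25.4219/2875.5000 = 0.9912.

0.9912


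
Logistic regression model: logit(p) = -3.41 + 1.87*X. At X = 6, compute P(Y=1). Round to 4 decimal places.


z = -3.41 + 1.87 * 6 = 7.8100.
Sigmoid: P = 1 / (1 + exp(-7.8100)) = 0.9996.

0.9996


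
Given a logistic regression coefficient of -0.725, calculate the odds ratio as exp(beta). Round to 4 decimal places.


Odds ratio = exp(beta) = exp(-0.725).
= 0.4843.

0.4843


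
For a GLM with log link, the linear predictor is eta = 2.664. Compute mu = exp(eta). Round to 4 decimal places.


mu = exp(eta) = exp(2.664).
= 14.3536.

14.3536


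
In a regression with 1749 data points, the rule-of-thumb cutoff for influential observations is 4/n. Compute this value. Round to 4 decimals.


The threshold is 4/n.
4/1749 = 0.0023.

0.0023


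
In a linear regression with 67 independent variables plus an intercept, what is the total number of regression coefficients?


Each predictor gets one coefficient, plus one intercept.
Total parameters = 67 + 1 = 68.

68


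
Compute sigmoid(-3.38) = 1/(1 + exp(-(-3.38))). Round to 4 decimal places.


exp(3.3800) = 29.3708.
1 + exp(-z) = 30.3708.
sigmoid = 1/30.3708 = 0.0329.

0.0329


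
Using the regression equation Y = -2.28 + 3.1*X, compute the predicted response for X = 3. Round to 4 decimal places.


Plug X = 3 into Y = -2.28 + 3.1*X:
Y = -2.28 + 9.3000 = 7.0200.

7.0200


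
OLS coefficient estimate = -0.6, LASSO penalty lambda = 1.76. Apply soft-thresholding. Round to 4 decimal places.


Check: |-0.6| = 0.6 vs lambda = 1.76.
Since |beta| <= lambda, the coefficient is set to 0.
Soft-thresholded coefficient = 0.0000.

0.0000


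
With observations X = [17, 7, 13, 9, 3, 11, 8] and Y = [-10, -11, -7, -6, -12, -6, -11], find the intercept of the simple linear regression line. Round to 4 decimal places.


The slope is b1 = 0.2471.
Sample means are xbar = 9.7143 and ybar = -9.0000.
Intercept: b0 = -9.0000 - (0.2471)(9.7143) = -11.4000.

-11.4000


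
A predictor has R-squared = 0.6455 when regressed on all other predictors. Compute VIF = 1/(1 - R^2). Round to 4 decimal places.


Denominator: 1 - 0.6455 = 0.3545.
VIF = 1 / 0.3545 = 2.8209.

2.8209


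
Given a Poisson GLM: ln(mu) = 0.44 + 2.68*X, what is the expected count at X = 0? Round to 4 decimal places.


eta = 0.44 + 2.68 * 0 = 0.4400.
mu = exp(0.4400) = 1.5527.

1.5527


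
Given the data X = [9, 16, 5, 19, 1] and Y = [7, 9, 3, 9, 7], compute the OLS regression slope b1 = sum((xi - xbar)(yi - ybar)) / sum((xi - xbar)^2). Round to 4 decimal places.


First compute the means: xbar = 10.0000, ybar = 7.0000.
Then S_xx = sum((xi - xbar)^2) = 224.0000.
S_xy = sum((xi - xbar)(yi - ybar)) = 50.0000.
b1 = S_xy / S_xx = 50.0000 / 224.0000 = 0.2232.

0.2232


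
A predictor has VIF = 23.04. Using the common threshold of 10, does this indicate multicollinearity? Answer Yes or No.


Check: VIF = 23.04 vs threshold = 10.
Since 23.04 >= 10, the answer is Yes.

Yes


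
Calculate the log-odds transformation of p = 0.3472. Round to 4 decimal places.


The odds are p/(1-p) = 0.3472 / 0.6528 = 0.5319.
logit(p) = ln(0.5319) = -0.6314.

-0.6314


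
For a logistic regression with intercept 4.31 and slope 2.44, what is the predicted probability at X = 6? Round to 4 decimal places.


Linear predictor: z = 4.31 + 2.44 * 6 = 18.9500.
P = 1/(1 + exp(-18.9500)) = 1/(1 + 0.0000) = 1.0000.

1.0000


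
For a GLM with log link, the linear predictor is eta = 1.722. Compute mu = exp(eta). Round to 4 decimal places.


The inverse log link gives:
mu = exp(1.722) = 5.5957.

5.5957


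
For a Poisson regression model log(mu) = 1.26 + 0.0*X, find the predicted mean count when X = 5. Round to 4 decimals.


eta = 1.26 + 0.0 * 5 = 1.2600.
mu = exp(1.2600) = 3.5254.

3.5254


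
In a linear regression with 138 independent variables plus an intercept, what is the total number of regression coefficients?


Each predictor gets one coefficient, plus one intercept.
Total parameters = 138 + 1 = 139.

139


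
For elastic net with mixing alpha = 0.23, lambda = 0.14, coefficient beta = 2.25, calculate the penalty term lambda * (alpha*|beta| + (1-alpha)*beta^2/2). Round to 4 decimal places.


L1 component = 0.23 * |2.25| = 0.5175.
L2 component = 0.77 * 2.25^2 / 2 = 1.9491.
Penalty = 0.14 * (0.5175 + 1.9491) = 0.14 * 2.4666 = 0.3453.

0.3453


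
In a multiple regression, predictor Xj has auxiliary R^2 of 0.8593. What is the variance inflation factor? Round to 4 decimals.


Denominator: 1 - 0.8593 = 0.1407.
VIF = 1 / 0.1407 = 7.1073.

7.1073


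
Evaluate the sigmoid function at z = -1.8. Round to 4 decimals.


First, exp(1.8000) = 6.0496.
Then sigma(z) = 1/(1 + 6.0496) = 0.1419.

0.1419


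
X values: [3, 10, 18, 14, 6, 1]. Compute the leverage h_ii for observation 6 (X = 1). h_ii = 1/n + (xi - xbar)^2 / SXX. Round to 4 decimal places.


Compute xbar = 8.6667 with n = 6 observations.
SXX = 215.3333.
Leverage = 1/6 + (1 - 8.6667)^2/215.3333 = 0.4396.

0.4396


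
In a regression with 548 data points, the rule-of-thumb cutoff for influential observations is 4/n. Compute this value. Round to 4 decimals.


Cook's distance cutoff = 4/n = 4/548.
= 0.0073.

0.0073


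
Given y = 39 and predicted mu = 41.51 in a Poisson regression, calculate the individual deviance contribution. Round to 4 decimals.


y/mu = 39/41.51 = 0.939533 (approx.), and ln(39/41.51) = -0.062373.
y * ln(y/mu) = 39 * -0.062373 = -2.432547.
y - mu = -2.51.
D = 2 * (-2.432547 - -2.51) = 0.154906, which rounds to 0.1549.

0.1549


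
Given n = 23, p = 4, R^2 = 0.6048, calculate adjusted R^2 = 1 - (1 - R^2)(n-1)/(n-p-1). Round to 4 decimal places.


Plug in: Adj R^2 = 1 - (1 - 0.6048) * 22/18.
= 1 - 0.3952 * 22/18
= 1 - 8.6944 / 18
= 1 - 0.4830 = 0.5170.

0.5170


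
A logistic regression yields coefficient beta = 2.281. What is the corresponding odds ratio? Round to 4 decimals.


The odds ratio is computed as:
OR = e^(2.281) = 9.7865.

9.7865


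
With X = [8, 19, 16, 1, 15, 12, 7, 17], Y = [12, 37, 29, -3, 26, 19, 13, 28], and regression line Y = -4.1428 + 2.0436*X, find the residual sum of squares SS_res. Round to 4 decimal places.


Predicted values from Y = -4.1428 + 2.0436*X.
Residuals: [-0.2060, 2.3144, 0.4452, -0.9008, -0.5112, -1.3804, 2.8376, -2.5984].
SSres = 23.3790.

23.3790


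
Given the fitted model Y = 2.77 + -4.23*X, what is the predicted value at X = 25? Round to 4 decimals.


Plug X = 25 into Y = 2.77 + -4.23*X:
Y = 2.77 + -105.7500 = -102.9800.

-102.9800


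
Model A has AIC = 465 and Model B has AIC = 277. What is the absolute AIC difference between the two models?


Compute |465 - 277| = 188.
Model B has the smaller AIC.

188


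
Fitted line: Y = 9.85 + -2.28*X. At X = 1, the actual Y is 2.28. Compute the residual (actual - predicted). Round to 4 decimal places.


Predicted = 9.85 + -2.28 * 1 = 7.5700.
Residual = 2.28 - 7.5700 = -5.2900.

-5.2900


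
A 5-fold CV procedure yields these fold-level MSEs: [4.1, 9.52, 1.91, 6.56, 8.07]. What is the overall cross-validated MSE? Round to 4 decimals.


Add all fold MSEs: 30.1600.
Divide by k = 5: 30.1600/5 = 6.0320.

6.0320


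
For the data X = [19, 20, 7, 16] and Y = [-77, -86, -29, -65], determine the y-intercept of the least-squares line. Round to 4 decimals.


First find the slope: b1 = -4.2143.
Means: xbar = 15.5000, ybar = -64.2500.
b0 = ybar - b1 * xbar = -64.2500 - -4.2143 * 15.5000 = 1.0714.

1.0714


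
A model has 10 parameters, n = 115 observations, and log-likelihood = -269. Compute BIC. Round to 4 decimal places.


ln(115) = 4.744932.
k * ln(n) = 10 * 4.744932 = 47.449320.
-2L = 538.
BIC = 47.449320 + 538 = 585.449320, which rounds to 585.4493.

585.4493


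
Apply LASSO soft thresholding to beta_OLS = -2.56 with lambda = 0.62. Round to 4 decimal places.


Absolute value: |-2.56| = 2.56.
Compare to lambda = 0.62.
Since |beta| > lambda, coefficient = sign(beta)*(|beta| - lambda) = -1.9400.

-1.9400


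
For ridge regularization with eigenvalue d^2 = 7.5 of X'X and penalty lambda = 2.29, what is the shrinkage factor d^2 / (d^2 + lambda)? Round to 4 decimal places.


Denominator = d^2 + lambda = 7.5 + 2.29 = 9.7900.
Shrinkage = 7.5 / 9.7900 = 0.7661.

0.7661


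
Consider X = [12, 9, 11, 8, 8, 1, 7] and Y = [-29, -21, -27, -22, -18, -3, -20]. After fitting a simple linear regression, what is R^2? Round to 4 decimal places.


The fitted line is Y = -1.3684 + -2.3289*X.
SSres = 15.7763, SStot = 428.0000.
R^2 = 1 - SSres/SStot = 0.9631.

0.9631


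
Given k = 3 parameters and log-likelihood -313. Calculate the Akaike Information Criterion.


AIC = 2*3 - 2*(-313).
= 6 + 626 = 632.

632


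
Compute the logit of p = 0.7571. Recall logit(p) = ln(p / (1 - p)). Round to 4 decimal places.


1 - p = 0.2429.
p/(1-p) = 3.1169.
logit = ln(3.1169) = 1.1368.

1.1368


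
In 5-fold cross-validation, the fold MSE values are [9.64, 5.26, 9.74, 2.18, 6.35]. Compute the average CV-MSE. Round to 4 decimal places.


Add all fold MSEs: 33.1700.
Divide by k = 5: 33.1700/5 = 6.6340.

6.6340


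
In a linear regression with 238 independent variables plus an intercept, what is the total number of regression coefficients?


Including the intercept, the model has 238 predictor coefficients + 1 intercept.
Total = 239.

239


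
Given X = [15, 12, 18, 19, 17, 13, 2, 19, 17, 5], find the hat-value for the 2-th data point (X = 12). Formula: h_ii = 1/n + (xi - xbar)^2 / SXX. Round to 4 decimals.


n = 10, xbar = 13.7000.
SXX = sum((xi - xbar)^2) = 314.1000.
h = 1/10 + (12 - 13.7000)^2 / 314.1000 = 0.1092.

0.1092


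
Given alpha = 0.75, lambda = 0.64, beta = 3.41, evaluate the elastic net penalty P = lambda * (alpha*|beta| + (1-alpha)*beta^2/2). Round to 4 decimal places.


alpha * |beta| = 0.75 * 3.41 = 2.5575.
(1-alpha) * beta^2/2 = 0.25 * 11.6281/2 = 1.4535.
Total = 0.64 * (2.5575 + 1.4535) = 2.5670.

2.5670
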